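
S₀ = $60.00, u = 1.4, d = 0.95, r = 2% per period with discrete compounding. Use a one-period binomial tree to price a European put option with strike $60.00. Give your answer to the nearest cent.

$2.48

Risk-neutral probability p = (1 + 0.02 − 0.95)/(1.4 − 0.95) = 0.0700/0.4500 = 0.1556
Terminal stock prices: S_u = 84, S_d = 57
Terminal payoffs (K − S): max(-24, 0) = 0, max(3, 0) = 3
Node 0 (S = 60): V_0 = 1/1.02·[0.1556·0.0000 + 0.8444·3.0000] = 2.4837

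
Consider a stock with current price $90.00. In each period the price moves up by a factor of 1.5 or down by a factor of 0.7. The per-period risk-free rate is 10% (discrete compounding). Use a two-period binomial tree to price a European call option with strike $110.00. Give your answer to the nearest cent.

$19.11

Risk-neutral probability p = (1 + 0.1 − 0.7)/(1.5 − 0.7) = 0.4000/0.8000 = 0.5000
Terminal stock prices: S_uu = 202.5, S_ud = 94.5, S_dd = 44.1
Terminal payoffs (S − K): max(92.5, 0) = 92.5, max(-15.5, 0) = 0, max(-65.9, 0) = 0
Node u (S = 135): V_u = 1/1.1·[0.5000·92.5000 + 0.5000·0.0000] = 42.0455
Node d (S = 63): V_d = 1/1.1·[0.5000·0.0000 + 0.5000·0.0000] = 0.0000
Node 0 (S = 90): V_0 = 1/1.1·[0.5000·42.0455 + 0.5000·0.0000] = 19.1116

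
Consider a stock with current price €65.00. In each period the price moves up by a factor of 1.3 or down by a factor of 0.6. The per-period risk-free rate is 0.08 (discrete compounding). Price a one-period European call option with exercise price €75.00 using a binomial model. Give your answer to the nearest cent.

€6.03

Risk-neutral probability p = (1 + 0.08 − 0.6)/(1.3 − 0.6) = 0.4800/0.7000 = 0.6857
Terminal stock prices: S_u = 84.5, S_d = 39
Terminal payoffs (S − K): max(9.5, 0) = 9.5, max(-36, 0) = 0
Node 0 (S = 65): V_0 = 1/1.08·[0.6857·9.5000 + 0.3143·0.0000] = 6.0317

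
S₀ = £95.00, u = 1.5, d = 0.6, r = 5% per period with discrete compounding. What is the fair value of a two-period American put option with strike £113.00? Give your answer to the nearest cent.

Risk-neutral probability p = (1 + 0.05 − 0.6)/(1.5 − 0.6) = 0.4500/0.9000 = 0.5000
Terminal stock prices: S_uu = 213.8, S_ud = 85.5, S_dd = 34.2
Terminal payoffs (K − S): max(-100.8, 0) = 0, max(27.5, 0) = 27.5, max(78.8, 0) = 78.8
Node u (S = 142.5): continuation = 1/1.05·[0.5000·0.0000 + 0.5000·27.5000] = 13.0952; exercise value = 0.0000 ≤ continuation, so V_u = 13.0952
Node d (S = 57): continuation = 1/1.05·[0.5000·27.5000 + 0.5000·78.8000] = 50.6190; exercise value = 56.0000 > continuation, so V_d = 56.0000 (exercise)
Node 0 (S = 95): continuation = 1/1.05·[0.5000·13.0952 + 0.5000·56.0000] = 32.9025; exercise value = 18.0000 ≤ continuation, so V_0 = 32.9025

£32.90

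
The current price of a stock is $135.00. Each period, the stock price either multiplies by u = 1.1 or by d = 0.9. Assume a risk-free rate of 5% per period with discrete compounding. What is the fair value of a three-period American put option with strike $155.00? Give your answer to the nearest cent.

$20.00

Risk-neutral probability p = (1 + 0.05 − 0.9)/(1.1 − 0.9) = 0.1500/0.2000 = 0.7500
Terminal stock prices: S_uuu = 179.7, S_uud = 147, S_udd = 120.3, S_ddd = 98.42
Terminal payoffs (K − S): max(-24.69, 0) = 0, max(7.985, 0) = 7.985, max(34.71, 0) = 34.71, max(56.58, 0) = 56.58
Node uu (S = 163.4): continuation = 1/1.05·[0.7500·0.0000 + 0.2500·7.9850] = 1.9012; exercise value = 0.0000 ≤ continuation, so V_uu = 1.9012
Node ud (S = 133.7): continuation = 1/1.05·[0.7500·7.9850 + 0.2500·34.7150] = 13.9690; exercise value = 21.3500 > continuation, so V_ud = 21.3500 (exercise)
Node dd (S = 109.4): continuation = 1/1.05·[0.7500·34.7150 + 0.2500·56.5850] = 38.2690; exercise value = 45.6500 > continuation, so V_dd = 45.6500 (exercise)
Node u (S = 148.5): continuation = 1/1.05·[0.7500·1.9012 + 0.2500·21.3500] = 6.4413; exercise value = 6.5000 > continuation, so V_u = 6.5000 (exercise)
Node d (S = 121.5): continuation = 1/1.05·[0.7500·21.3500 + 0.2500·45.6500] = 26.1190; exercise value = 33.5000 > continuation, so V_d = 33.5000 (exercise)
Node 0 (S = 135): continuation = 1/1.05·[0.7500·6.5000 + 0.2500·33.5000] = 12.6190; exercise value = 20.0000 > continuation, so V_0 = 20.0000 (exercise)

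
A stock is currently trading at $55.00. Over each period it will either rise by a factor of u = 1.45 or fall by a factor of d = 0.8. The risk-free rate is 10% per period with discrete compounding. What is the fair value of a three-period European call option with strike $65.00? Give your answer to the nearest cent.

Risk-neutral probability p = (1 + 0.1 − 0.8)/(1.45 − 0.8) = 0.3000/0.6500 = 0.4615
Terminal stock prices: S_uuu = 167.7, S_uud = 92.51, S_udd = 51.04, S_ddd = 28.16
Terminal payoffs (S − K): max(102.7, 0) = 102.7, max(27.51, 0) = 27.51, max(-13.96, 0) = 0, max(-36.84, 0) = 0
Node uu (S = 115.6): V_uu = 1/1.1·[0.4615·102.6744 + 0.5385·27.5100] = 56.5466
Node ud (S = 63.8): V_ud = 1/1.1·[0.4615·27.5100 + 0.5385·0.0000] = 11.5427
Node dd (S = 35.2): V_dd = 1/1.1·[0.4615·0.0000 + 0.5385·0.0000] = 0.0000
Node u (S = 79.75): V_u = 1/1.1·[0.4615·56.5466 + 0.5385·11.5427] = 29.3761
Node d (S = 44): V_d = 1/1.1·[0.4615·11.5427 + 0.5385·0.0000] = 4.8431
Node 0 (S = 55): V_0 = 1/1.1·[0.4615·29.3761 + 0.5385·4.8431] = 14.6964

$14.70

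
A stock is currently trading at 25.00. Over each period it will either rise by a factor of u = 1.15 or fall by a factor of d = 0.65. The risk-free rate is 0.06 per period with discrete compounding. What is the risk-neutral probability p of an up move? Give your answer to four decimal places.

Risk-neutral probability p = (1 + 0.06 − 0.65)/(1.15 − 0.65) = 0.4100/0.5000 = 0.8200

p = 0.8200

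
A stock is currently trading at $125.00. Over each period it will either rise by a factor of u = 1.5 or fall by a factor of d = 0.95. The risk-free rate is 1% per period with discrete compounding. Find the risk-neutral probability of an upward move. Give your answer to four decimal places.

Risk-neutral probability p = (1 + 0.01 − 0.95)/(1.5 − 0.95) = 0.0600/0.5500 = 0.1091

p = 0.1091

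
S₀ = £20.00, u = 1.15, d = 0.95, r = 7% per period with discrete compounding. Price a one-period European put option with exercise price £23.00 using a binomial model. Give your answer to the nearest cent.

£1.50

Risk-neutral probability p = (1 + 0.07 − 0.95)/(1.15 − 0.95) = 0.1200/0.2000 = 0.6000
Terminal stock prices: S_u = 23, S_d = 19
Terminal payoffs (K − S): max(0, 0) = 0, max(4, 0) = 4
Node 0 (S = 20): V_0 = 1/1.07·[0.6000·0.0000 + 0.4000·4.0000] = 1.4953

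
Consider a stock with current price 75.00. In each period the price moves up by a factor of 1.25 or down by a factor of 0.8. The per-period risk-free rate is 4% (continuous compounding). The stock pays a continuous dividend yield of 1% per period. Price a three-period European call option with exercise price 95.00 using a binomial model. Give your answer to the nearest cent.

6.13

Per-period risk-free factor R = e^0.04 = 1.0408; dividend-adjusted growth = e^(0.04−0.01) = 1.0305.
Risk-neutral probability p = (1.0305 − 0.8)/(1.25 − 0.8) = 0.2305/0.4500 = 0.5121
Terminal stock prices: S_uuu = 146.5, S_uud = 93.75, S_udd = 60, S_ddd = 38.4
Terminal payoffs (S − K): max(51.48, 0) = 51.48, max(-1.25, 0) = 0, max(-35, 0) = 0, max(-56.6, 0) = 0
Node uu (S = 117.2): V_uu = e^(−0.04)·[0.5121·51.4844 + 0.4879·0.0000] = 25.3324
Node ud (S = 75): V_ud = e^(−0.04)·[0.5121·0.0000 + 0.4879·0.0000] = 0.0000
Node dd (S = 48): V_dd = e^(−0.04)·[0.5121·0.0000 + 0.4879·0.0000] = 0.0000
Node u (S = 93.75): V_u = e^(−0.04)·[0.5121·25.3324 + 0.4879·0.0000] = 12.4646
Node d (S = 60): V_d = e^(−0.04)·[0.5121·0.0000 + 0.4879·0.0000] = 0.0000
Node 0 (S = 75): V_0 = e^(−0.04)·[0.5121·12.4646 + 0.4879·0.0000] = 6.1331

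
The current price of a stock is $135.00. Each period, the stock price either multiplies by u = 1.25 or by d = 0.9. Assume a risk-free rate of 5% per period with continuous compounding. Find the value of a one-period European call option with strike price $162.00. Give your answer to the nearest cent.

Risk-neutral probability p = (e^0.05 − 0.9)/(1.25 − 0.9) = 0.1513/0.3500 = 0.4322
Terminal stock prices: S_u = 168.8, S_d = 121.5
Terminal payoffs (S − K): max(6.75, 0) = 6.75, max(-40.5, 0) = 0
Node 0 (S = 135): V_0 = e^(−0.05)·[0.4322·6.7500 + 0.5678·0.0000] = 2.7751

$2.78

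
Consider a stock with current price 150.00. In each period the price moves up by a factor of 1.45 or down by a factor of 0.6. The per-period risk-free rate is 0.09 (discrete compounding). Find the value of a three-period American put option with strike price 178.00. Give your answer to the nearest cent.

Risk-neutral probability p = (1 + 0.09 − 0.6)/(1.45 − 0.6) = 0.4900/0.8500 = 0.5765
Terminal stock prices: S_uuu = 457.3, S_uud = 189.2, S_udd = 78.3, S_ddd = 32.4
Terminal payoffs (K − S): max(-279.3, 0) = 0, max(-11.22, 0) = 0, max(99.7, 0) = 99.7, max(145.6, 0) = 145.6
Node uu (S = 315.4): continuation = 1/1.09·[0.5765·0.0000 + 0.4235·0.0000] = 0.0000; exercise value = 0.0000 ≤ continuation, so V_uu = 0.0000
Node ud (S = 130.5): continuation = 1/1.09·[0.5765·0.0000 + 0.4235·99.7000] = 38.7393; exercise value = 47.5000 > continuation, so V_ud = 47.5000 (exercise)
Node dd (S = 54): continuation = 1/1.09·[0.5765·99.7000 + 0.4235·145.6000] = 109.3028; exercise value = 124.0000 > continuation, so V_dd = 124.0000 (exercise)
Node u (S = 217.5): continuation = 1/1.09·[0.5765·0.0000 + 0.4235·47.5000] = 18.4566; exercise value = 0.0000 ≤ continuation, so V_u = 18.4566
Node d (S = 90): continuation = 1/1.09·[0.5765·47.5000 + 0.4235·124.0000] = 73.3028; exercise value = 88.0000 > continuation, so V_d = 88.0000 (exercise)
Node 0 (S = 150): continuation = 1/1.09·[0.5765·18.4566 + 0.4235·88.0000] = 43.9544; exercise value = 28.0000 ≤ continuation, so V_0 = 43.9544

43.95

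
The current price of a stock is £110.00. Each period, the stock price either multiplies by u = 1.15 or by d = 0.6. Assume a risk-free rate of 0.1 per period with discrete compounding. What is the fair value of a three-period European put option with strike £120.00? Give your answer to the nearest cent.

Risk-neutral probability p = (1 + 0.1 − 0.6)/(1.15 − 0.6) = 0.5000/0.5500 = 0.9091
Terminal stock prices: S_uuu = 167.3, S_uud = 87.28, S_udd = 45.54, S_ddd = 23.76
Terminal payoffs (K − S): max(-47.3, 0) = 0, max(32.72, 0) = 32.72, max(74.46, 0) = 74.46, max(96.24, 0) = 96.24
Node uu (S = 145.5): V_uu = 1/1.1·[0.9091·0.0000 + 0.0909·32.7150] = 2.7037
Node ud (S = 75.9): V_ud = 1/1.1·[0.9091·32.7150 + 0.0909·74.4600] = 33.1909
Node dd (S = 39.6): V_dd = 1/1.1·[0.9091·74.4600 + 0.0909·96.2400] = 69.4909
Node u (S = 126.5): V_u = 1/1.1·[0.9091·2.7037 + 0.0909·33.1909] = 4.9775
Node d (S = 66): V_d = 1/1.1·[0.9091·33.1909 + 0.0909·69.4909] = 33.1736
Node 0 (S = 110): V_0 = 1/1.1·[0.9091·4.9775 + 0.0909·33.1736] = 6.8553

£6.86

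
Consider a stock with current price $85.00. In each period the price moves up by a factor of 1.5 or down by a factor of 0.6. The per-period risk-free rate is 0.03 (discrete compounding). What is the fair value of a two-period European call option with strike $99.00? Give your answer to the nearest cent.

Risk-neutral probability p = (1 + 0.03 − 0.6)/(1.5 − 0.6) = 0.4300/0.9000 = 0.4778
Terminal stock prices: S_uu = 191.2, S_ud = 76.5, S_dd = 30.6
Terminal payoffs (S − K): max(92.25, 0) = 92.25, max(-22.5, 0) = 0, max(-68.4, 0) = 0
Node u (S = 127.5): V_u = 1/1.03·[0.4778·92.2500 + 0.5222·0.0000] = 42.7913
Node d (S = 51): V_d = 1/1.03·[0.4778·0.0000 + 0.5222·0.0000] = 0.0000
Node 0 (S = 85): V_0 = 1/1.03·[0.4778·42.7913 + 0.5222·0.0000] = 19.8492

$19.85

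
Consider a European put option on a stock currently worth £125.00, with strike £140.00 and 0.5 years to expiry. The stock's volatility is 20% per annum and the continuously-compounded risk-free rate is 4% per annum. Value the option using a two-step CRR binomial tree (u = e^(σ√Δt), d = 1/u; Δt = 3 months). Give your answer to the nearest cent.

£15.65

CRR parameters: u = e^(σ√Δt) = e^(0.2·√0.25) = 1.1052, d = 1/u = 0.9048
Per-period rate: rΔt = 0.04·0.25 = 0.01, so R = e^0.01 = 1.0101
Risk-neutral probability p = (e^0.01 − 0.9048)/(1.1052 − 0.9048) = 0.1052/0.2003 = 0.5252
Terminal stock prices: S_uu = 152.7, S_ud = 125, S_dd = 102.3
Terminal payoffs (K − S): max(-12.68, 0) = 0, max(15, 0) = 15, max(37.66, 0) = 37.66
Node u (S = 138.1): V_u = e^(−0.01)·[0.5252·0.0000 + 0.4748·15.0000] = 7.0513
Node d (S = 113.1): V_d = e^(−0.01)·[0.5252·15.0000 + 0.4748·37.6587] = 25.5023
Node 0 (S = 125): V_0 = e^(−0.01)·[0.5252·7.0513 + 0.4748·25.5023] = 15.6547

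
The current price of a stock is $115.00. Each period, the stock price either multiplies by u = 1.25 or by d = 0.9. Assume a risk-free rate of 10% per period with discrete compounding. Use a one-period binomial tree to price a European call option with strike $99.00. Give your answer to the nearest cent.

Risk-neutral probability p = (1 + 0.1 − 0.9)/(1.25 − 0.9) = 0.2000/0.3500 = 0.5714
Terminal stock prices: S_u = 143.8, S_d = 103.5
Terminal payoffs (S − K): max(44.75, 0) = 44.75, max(4.5, 0) = 4.5
Node 0 (S = 115): V_0 = 1/1.1·[0.5714·44.7500 + 0.4286·4.5000] = 25.0000

$25.00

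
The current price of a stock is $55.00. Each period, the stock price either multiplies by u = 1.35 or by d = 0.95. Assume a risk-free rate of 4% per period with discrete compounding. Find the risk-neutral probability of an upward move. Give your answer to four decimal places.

p = 0.2250

Risk-neutral probability p = (1 + 0.04 − 0.95)/(1.35 − 0.95) = 0.0900/0.4000 = 0.2250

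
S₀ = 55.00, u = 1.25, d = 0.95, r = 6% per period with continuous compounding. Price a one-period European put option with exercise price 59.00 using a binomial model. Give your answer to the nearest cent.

3.99

Risk-neutral probability p = (e^0.06 − 0.95)/(1.25 − 0.95) = 0.1118/0.3000 = 0.3728
Terminal stock prices: S_u = 68.75, S_d = 52.25
Terminal payoffs (K − S): max(-9.75, 0) = 0, max(6.75, 0) = 6.75
Node 0 (S = 55): V_0 = e^(−0.06)·[0.3728·0.0000 + 0.6272·6.7500] = 3.9871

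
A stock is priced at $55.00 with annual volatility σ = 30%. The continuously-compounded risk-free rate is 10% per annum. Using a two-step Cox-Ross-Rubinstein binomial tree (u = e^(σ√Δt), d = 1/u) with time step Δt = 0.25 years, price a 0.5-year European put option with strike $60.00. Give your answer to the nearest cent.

CRR parameters: u = e^(σ√Δt) = e^(0.3·√0.25) = 1.1618, d = 1/u = 0.8607
Per-period rate: rΔt = 0.1·0.25 = 0.025, so R = e^0.025 = 1.0253
Risk-neutral probability p = (e^0.025 − 0.8607)/(1.1618 − 0.8607) = 0.1646/0.3011 = 0.5466
Terminal stock prices: S_uu = 74.24, S_ud = 55, S_dd = 40.75
Terminal payoffs (K − S): max(-14.24, 0) = 0, max(5, 0) = 5, max(19.25, 0) = 19.25
Node u (S = 63.9): V_u = e^(−0.025)·[0.5466·0.0000 + 0.4534·5.0000] = 2.2108
Node d (S = 47.34): V_d = e^(−0.025)·[0.5466·5.0000 + 0.4534·19.2550] = 11.1797
Node 0 (S = 55): V_0 = e^(−0.025)·[0.5466·2.2108 + 0.4534·11.1797] = 6.1220

$6.12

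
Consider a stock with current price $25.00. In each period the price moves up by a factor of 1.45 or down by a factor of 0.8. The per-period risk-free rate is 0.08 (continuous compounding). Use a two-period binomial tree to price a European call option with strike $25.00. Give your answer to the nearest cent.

Risk-neutral probability p = (e^0.08 − 0.8)/(1.45 − 0.8) = 0.2833/0.6500 = 0.4358
Terminal stock prices: S_uu = 52.56, S_ud = 29, S_dd = 16
Terminal payoffs (S − K): max(27.56, 0) = 27.56, max(4, 0) = 4, max(-9, 0) = 0
Node u (S = 36.25): V_u = e^(−0.08)·[0.4358·27.5625 + 0.5642·4.0000] = 13.1721
Node d (S = 20): V_d = e^(−0.08)·[0.4358·4.0000 + 0.5642·0.0000] = 1.6093
Node 0 (S = 25): V_0 = e^(−0.08)·[0.4358·13.1721 + 0.5642·1.6093] = 6.1375

$6.14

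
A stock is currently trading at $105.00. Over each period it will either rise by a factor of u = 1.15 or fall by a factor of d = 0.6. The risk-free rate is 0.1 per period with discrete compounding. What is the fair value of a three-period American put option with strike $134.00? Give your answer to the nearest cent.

$29.00

Risk-neutral probability p = (1 + 0.1 − 0.6)/(1.15 − 0.6) = 0.5000/0.5500 = 0.9091
Terminal stock prices: S_uuu = 159.7, S_uud = 83.32, S_udd = 43.47, S_ddd = 22.68
Terminal payoffs (K − S): max(-25.69, 0) = 0, max(50.68, 0) = 50.68, max(90.53, 0) = 90.53, max(111.3, 0) = 111.3
Node uu (S = 138.9): continuation = 1/1.1·[0.9091·0.0000 + 0.0909·50.6825] = 4.1886; exercise value = 0.0000 ≤ continuation, so V_uu = 4.1886
Node ud (S = 72.45): continuation = 1/1.1·[0.9091·50.6825 + 0.0909·90.5300] = 49.3682; exercise value = 61.5500 > continuation, so V_ud = 61.5500 (exercise)
Node dd (S = 37.8): continuation = 1/1.1·[0.9091·90.5300 + 0.0909·111.3200] = 84.0182; exercise value = 96.2000 > continuation, so V_dd = 96.2000 (exercise)
Node u (S = 120.7): continuation = 1/1.1·[0.9091·4.1886 + 0.0909·61.5500] = 8.5485; exercise value = 13.2500 > continuation, so V_u = 13.2500 (exercise)
Node d (S = 63): continuation = 1/1.1·[0.9091·61.5500 + 0.0909·96.2000] = 58.8182; exercise value = 71.0000 > continuation, so V_d = 71.0000 (exercise)
Node 0 (S = 105): continuation = 1/1.1·[0.9091·13.2500 + 0.0909·71.0000] = 16.8182; exercise value = 29.0000 > continuation, so V_0 = 29.0000 (exercise)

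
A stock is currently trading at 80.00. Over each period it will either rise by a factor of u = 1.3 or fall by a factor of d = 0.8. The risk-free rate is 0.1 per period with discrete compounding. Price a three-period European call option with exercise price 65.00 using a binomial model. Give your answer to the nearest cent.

Risk-neutral probability p = (1 + 0.1 − 0.8)/(1.3 − 0.8) = 0.3000/0.5000 = 0.6000
Terminal stock prices: S_uuu = 175.8, S_uud = 108.2, S_udd = 66.56, S_ddd = 40.96
Terminal payoffs (S − K): max(110.8, 0) = 110.8, max(43.16, 0) = 43.16, max(1.56, 0) = 1.56, max(-24.04, 0) = 0
Node uu (S = 135.2): V_uu = 1/1.1·[0.6000·110.7600 + 0.4000·43.1600] = 76.1091
Node ud (S = 83.2): V_ud = 1/1.1·[0.6000·43.1600 + 0.4000·1.5600] = 24.1091
Node dd (S = 51.2): V_dd = 1/1.1·[0.6000·1.5600 + 0.4000·0.0000] = 0.8509
Node u (S = 104): V_u = 1/1.1·[0.6000·76.1091 + 0.4000·24.1091] = 50.2810
Node d (S = 64): V_d = 1/1.1·[0.6000·24.1091 + 0.4000·0.8509] = 13.4598
Node 0 (S = 80): V_0 = 1/1.1·[0.6000·50.2810 + 0.4000·13.4598] = 32.3205

32.32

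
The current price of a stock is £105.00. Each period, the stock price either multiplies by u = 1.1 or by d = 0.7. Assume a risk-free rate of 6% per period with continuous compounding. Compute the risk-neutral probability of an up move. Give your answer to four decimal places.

p = 0.9046

Risk-neutral probability p = (e^0.06 − 0.7)/(1.1 − 0.7) = 0.3618/0.4000 = 0.9046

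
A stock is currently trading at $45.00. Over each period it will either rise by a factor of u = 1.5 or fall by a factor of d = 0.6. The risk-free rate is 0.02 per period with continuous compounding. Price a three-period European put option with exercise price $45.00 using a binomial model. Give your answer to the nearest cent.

Risk-neutral probability p = (e^0.02 − 0.6)/(1.5 − 0.6) = 0.4202/0.9000 = 0.4669
Terminal stock prices: S_uuu = 151.9, S_uud = 60.75, S_udd = 24.3, S_ddd = 9.72
Terminal payoffs (K − S): max(-106.9, 0) = 0, max(-15.75, 0) = 0, max(20.7, 0) = 20.7, max(35.28, 0) = 35.28
Node uu (S = 101.2): V_uu = e^(−0.02)·[0.4669·0.0000 + 0.5331·0.0000] = 0.0000
Node ud (S = 40.5): V_ud = e^(−0.02)·[0.4669·0.0000 + 0.5331·20.7000] = 10.8169
Node dd (S = 16.2): V_dd = e^(−0.02)·[0.4669·20.7000 + 0.5331·35.2800] = 27.9089
Node u (S = 67.5): V_u = e^(−0.02)·[0.4669·0.0000 + 0.5331·10.8169] = 5.6524
Node d (S = 27): V_d = e^(−0.02)·[0.4669·10.8169 + 0.5331·27.9089] = 19.5342
Node 0 (S = 45): V_0 = e^(−0.02)·[0.4669·5.6524 + 0.5331·19.5342] = 12.7944

$12.79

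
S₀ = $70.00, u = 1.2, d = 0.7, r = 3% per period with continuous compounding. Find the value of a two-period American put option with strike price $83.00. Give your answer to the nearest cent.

Risk-neutral probability p = (e^0.03 − 0.7)/(1.2 − 0.7) = 0.3305/0.5000 = 0.6609
Terminal stock prices: S_uu = 100.8, S_ud = 58.8, S_dd = 34.3
Terminal payoffs (K − S): max(-17.8, 0) = 0, max(24.2, 0) = 24.2, max(48.7, 0) = 48.7
Node u (S = 84): continuation = e^(−0.03)·[0.6609·0.0000 + 0.3391·24.2000] = 7.9635; exercise value = 0.0000 ≤ continuation, so V_u = 7.9635
Node d (S = 49): continuation = e^(−0.03)·[0.6609·24.2000 + 0.3391·48.7000] = 31.5470; exercise value = 34.0000 > continuation, so V_d = 34.0000 (exercise)
Node 0 (S = 70): continuation = e^(−0.03)·[0.6609·7.9635 + 0.3391·34.0000] = 16.2959; exercise value = 13.0000 ≤ continuation, so V_0 = 16.2959

$16.30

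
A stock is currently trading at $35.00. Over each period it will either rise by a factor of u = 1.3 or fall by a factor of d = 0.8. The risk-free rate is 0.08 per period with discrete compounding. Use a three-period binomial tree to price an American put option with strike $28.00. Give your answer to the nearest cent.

Risk-neutral probability p = (1 + 0.08 − 0.8)/(1.3 − 0.8) = 0.2800/0.5000 = 0.5600
Terminal stock prices: S_uuu = 76.89, S_uud = 47.32, S_udd = 29.12, S_ddd = 17.92
Terminal payoffs (K − S): max(-48.89, 0) = 0, max(-19.32, 0) = 0, max(-1.12, 0) = 0, max(10.08, 0) = 10.08
Node uu (S = 59.15): continuation = 1/1.08·[0.5600·0.0000 + 0.4400·0.0000] = 0.0000; exercise value = 0.0000 ≤ continuation, so V_uu = 0.0000
Node ud (S = 36.4): continuation = 1/1.08·[0.5600·0.0000 + 0.4400·0.0000] = 0.0000; exercise value = 0.0000 ≤ continuation, so V_ud = 0.0000
Node dd (S = 22.4): continuation = 1/1.08·[0.5600·0.0000 + 0.4400·10.0800] = 4.1067; exercise value = 5.6000 > continuation, so V_dd = 5.6000 (exercise)
Node u (S = 45.5): continuation = 1/1.08·[0.5600·0.0000 + 0.4400·0.0000] = 0.0000; exercise value = 0.0000 ≤ continuation, so V_u = 0.0000
Node d (S = 28): continuation = 1/1.08·[0.5600·0.0000 + 0.4400·5.6000] = 2.2815; exercise value = 0.0000 ≤ continuation, so V_d = 2.2815
Node 0 (S = 35): continuation = 1/1.08·[0.5600·0.0000 + 0.4400·2.2815] = 0.9295; exercise value = 0.0000 ≤ continuation, so V_0 = 0.9295

$0.93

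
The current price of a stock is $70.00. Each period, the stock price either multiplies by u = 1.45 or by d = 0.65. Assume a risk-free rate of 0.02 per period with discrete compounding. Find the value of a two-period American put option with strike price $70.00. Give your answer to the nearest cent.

$13.87

Risk-neutral probability p = (1 + 0.02 − 0.65)/(1.45 − 0.65) = 0.3700/0.8000 = 0.4625
Terminal stock prices: S_uu = 147.2, S_ud = 65.98, S_dd = 29.58
Terminal payoffs (K − S): max(-77.18, 0) = 0, max(4.025, 0) = 4.025, max(40.42, 0) = 40.42
Node u (S = 101.5): continuation = 1/1.02·[0.4625·0.0000 + 0.5375·4.0250] = 2.1210; exercise value = 0.0000 ≤ continuation, so V_u = 2.1210
Node d (S = 45.5): continuation = 1/1.02·[0.4625·4.0250 + 0.5375·40.4250] = 23.1275; exercise value = 24.5000 > continuation, so V_d = 24.5000 (exercise)
Node 0 (S = 70): continuation = 1/1.02·[0.4625·2.1210 + 0.5375·24.5000] = 13.8723; exercise value = 0.0000 ≤ continuation, so V_0 = 13.8723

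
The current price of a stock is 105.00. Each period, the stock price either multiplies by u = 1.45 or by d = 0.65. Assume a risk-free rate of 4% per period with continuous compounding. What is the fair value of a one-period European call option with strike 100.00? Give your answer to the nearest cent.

Risk-neutral probability p = (e^0.04 − 0.65)/(1.45 − 0.65) = 0.3908/0.8000 = 0.4885
Terminal stock prices: S_u = 152.2, S_d = 68.25
Terminal payoffs (S − K): max(52.25, 0) = 52.25, max(-31.75, 0) = 0
Node 0 (S = 105): V_0 = e^(−0.04)·[0.4885·52.2500 + 0.5115·0.0000] = 24.5240

24.52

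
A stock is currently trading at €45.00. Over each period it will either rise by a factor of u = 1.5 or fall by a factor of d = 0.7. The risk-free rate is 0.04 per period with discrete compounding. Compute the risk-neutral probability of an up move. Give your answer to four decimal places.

p = 0.4250

Risk-neutral probability p = (1 + 0.04 − 0.7)/(1.5 − 0.7) = 0.3400/0.8000 = 0.4250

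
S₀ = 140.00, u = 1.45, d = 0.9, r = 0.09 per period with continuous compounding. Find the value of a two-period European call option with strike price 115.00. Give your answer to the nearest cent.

44.50

Risk-neutral probability p = (e^0.09 − 0.9)/(1.45 − 0.9) = 0.1942/0.5500 = 0.3530
Terminal stock prices: S_uu = 294.4, S_ud = 182.7, S_dd = 113.4
Terminal payoffs (S − K): max(179.4, 0) = 179.4, max(67.7, 0) = 67.7, max(-1.6, 0) = 0
Node u (S = 203): V_u = e^(−0.09)·[0.3530·179.3500 + 0.6470·67.7000] = 97.8979
Node d (S = 126): V_d = e^(−0.09)·[0.3530·67.7000 + 0.6470·0.0000] = 21.8440
Node 0 (S = 140): V_0 = e^(−0.09)·[0.3530·97.8979 + 0.6470·21.8440] = 44.5033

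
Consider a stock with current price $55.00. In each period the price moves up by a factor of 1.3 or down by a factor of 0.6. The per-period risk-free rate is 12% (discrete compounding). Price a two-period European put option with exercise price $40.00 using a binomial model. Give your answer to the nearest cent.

$1.06

Risk-neutral probability p = (1 + 0.12 − 0.6)/(1.3 − 0.6) = 0.5200/0.7000 = 0.7429
Terminal stock prices: S_uu = 92.95, S_ud = 42.9, S_dd = 19.8
Terminal payoffs (K − S): max(-52.95, 0) = 0, max(-2.9, 0) = 0, max(20.2, 0) = 20.2
Node u (S = 71.5): V_u = 1/1.12·[0.7429·0.0000 + 0.2571·0.0000] = 0.0000
Node d (S = 33): V_d = 1/1.12·[0.7429·0.0000 + 0.2571·20.2000] = 4.6378
Node 0 (S = 55): V_0 = 1/1.12·[0.7429·0.0000 + 0.2571·4.6378] = 1.0648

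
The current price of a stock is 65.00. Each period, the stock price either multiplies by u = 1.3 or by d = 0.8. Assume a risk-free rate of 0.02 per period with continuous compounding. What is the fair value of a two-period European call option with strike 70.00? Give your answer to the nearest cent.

7.43

Risk-neutral probability p = (e^0.02 − 0.8)/(1.3 − 0.8) = 0.2202/0.5000 = 0.4404
Terminal stock prices: S_uu = 109.9, S_ud = 67.6, S_dd = 41.6
Terminal payoffs (S − K): max(39.85, 0) = 39.85, max(-2.4, 0) = 0, max(-28.4, 0) = 0
Node u (S = 84.5): V_u = e^(−0.02)·[0.4404·39.8500 + 0.5596·0.0000] = 17.2025
Node d (S = 52): V_d = e^(−0.02)·[0.4404·0.0000 + 0.5596·0.0000] = 0.0000
Node 0 (S = 65): V_0 = e^(−0.02)·[0.4404·17.2025 + 0.5596·0.0000] = 7.4260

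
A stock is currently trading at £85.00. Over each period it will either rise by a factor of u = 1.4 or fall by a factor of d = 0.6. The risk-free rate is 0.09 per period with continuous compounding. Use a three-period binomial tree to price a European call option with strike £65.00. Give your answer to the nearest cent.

Risk-neutral probability p = (e^0.09 − 0.6)/(1.4 − 0.6) = 0.4942/0.8000 = 0.6177
Terminal stock prices: S_uuu = 233.2, S_uud = 99.96, S_udd = 42.84, S_ddd = 18.36
Terminal payoffs (S − K): max(168.2, 0) = 168.2, max(34.96, 0) = 34.96, max(-22.16, 0) = 0, max(-46.64, 0) = 0
Node uu (S = 166.6): V_uu = e^(−0.09)·[0.6177·168.2400 + 0.3823·34.9600] = 107.1945
Node ud (S = 71.4): V_ud = e^(−0.09)·[0.6177·34.9600 + 0.3823·0.0000] = 19.7367
Node dd (S = 30.6): V_dd = e^(−0.09)·[0.6177·0.0000 + 0.3823·0.0000] = 0.0000
Node u (S = 119): V_u = e^(−0.09)·[0.6177·107.1945 + 0.3823·19.7367] = 67.4124
Node d (S = 51): V_d = e^(−0.09)·[0.6177·19.7367 + 0.3823·0.0000] = 11.1424
Node 0 (S = 85): V_0 = e^(−0.09)·[0.6177·67.4124 + 0.3823·11.1424] = 41.9507

£41.95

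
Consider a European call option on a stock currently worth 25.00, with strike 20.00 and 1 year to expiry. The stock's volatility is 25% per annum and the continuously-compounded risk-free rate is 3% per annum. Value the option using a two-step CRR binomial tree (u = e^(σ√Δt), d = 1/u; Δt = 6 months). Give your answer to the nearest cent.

6.19

CRR parameters: u = e^(σ√Δt) = e^(0.25·√0.5) = 1.1934, d = 1/u = 0.8380
Per-period rate: rΔt = 0.03·0.5 = 0.015, so R = e^0.015 = 1.0151
Risk-neutral probability p = (e^0.015 − 0.8380)/(1.1934 − 0.8380) = 0.1771/0.3554 = 0.4984
Terminal stock prices: S_uu = 35.6, S_ud = 25, S_dd = 17.55
Terminal payoffs (S − K): max(15.6, 0) = 15.6, max(5, 0) = 5, max(-2.445, 0) = 0
Node u (S = 29.83): V_u = e^(−0.015)·[0.4984·15.6030 + 0.5016·5.0000] = 10.1319
Node d (S = 20.95): V_d = e^(−0.015)·[0.4984·5.0000 + 0.5016·0.0000] = 2.4551
Node 0 (S = 25): V_0 = e^(−0.015)·[0.4984·10.1319 + 0.5016·2.4551] = 6.1880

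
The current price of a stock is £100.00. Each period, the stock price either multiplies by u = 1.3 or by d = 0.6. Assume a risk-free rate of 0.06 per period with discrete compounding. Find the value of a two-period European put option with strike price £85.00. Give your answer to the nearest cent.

£7.93

Risk-neutral probability p = (1 + 0.06 − 0.6)/(1.3 − 0.6) = 0.4600/0.7000 = 0.6571
Terminal stock prices: S_uu = 169, S_ud = 78, S_dd = 36
Terminal payoffs (K − S): max(-84, 0) = 0, max(7, 0) = 7, max(49, 0) = 49
Node u (S = 130): V_u = 1/1.06·[0.6571·0.0000 + 0.3429·7.0000] = 2.2642
Node d (S = 60): V_d = 1/1.06·[0.6571·7.0000 + 0.3429·49.0000] = 20.1887
Node 0 (S = 100): V_0 = 1/1.06·[0.6571·2.2642 + 0.3429·20.1887] = 7.9337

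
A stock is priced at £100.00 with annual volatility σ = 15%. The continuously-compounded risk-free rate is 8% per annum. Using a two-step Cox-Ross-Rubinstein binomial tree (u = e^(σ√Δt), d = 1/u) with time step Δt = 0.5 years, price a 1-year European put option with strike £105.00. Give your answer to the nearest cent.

CRR parameters: u = e^(σ√Δt) = e^(0.15·√0.5) = 1.1119, d = 1/u = 0.8994
Per-period rate: rΔt = 0.08·0.5 = 0.04, so R = e^0.04 = 1.0408
Risk-neutral probability p = (e^0.04 − 0.8994)/(1.1119 − 0.8994) = 0.1414/0.2125 = 0.6655
Terminal stock prices: S_uu = 123.6, S_ud = 100, S_dd = 80.89
Terminal payoffs (K − S): max(-18.63, 0) = 0, max(5, 0) = 5, max(24.11, 0) = 24.11
Node u (S = 111.2): V_u = e^(−0.04)·[0.6655·0.0000 + 0.3345·5.0000] = 1.6068
Node d (S = 89.94): V_d = e^(−0.04)·[0.6655·5.0000 + 0.3345·24.1142] = 10.9464
Node 0 (S = 100): V_0 = e^(−0.04)·[0.6655·1.6068 + 0.3345·10.9464] = 4.5451

£4.55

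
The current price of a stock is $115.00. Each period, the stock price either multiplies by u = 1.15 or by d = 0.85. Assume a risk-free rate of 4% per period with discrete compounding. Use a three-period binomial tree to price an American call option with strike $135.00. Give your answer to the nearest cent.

Risk-neutral probability p = (1 + 0.04 − 0.85)/(1.15 − 0.85) = 0.1900/0.3000 = 0.6333
Terminal stock prices: S_uuu = 174.9, S_uud = 129.3, S_udd = 95.55, S_ddd = 70.62
Terminal payoffs (S − K): max(39.9, 0) = 39.9, max(-5.726, 0) = 0, max(-39.45, 0) = 0, max(-64.38, 0) = 0
Node uu (S = 152.1): continuation = 1/1.04·[0.6333·39.9006 + 0.3667·0.0000] = 24.2985; exercise value = 17.0875 ≤ continuation, so V_uu = 24.2985
Node ud (S = 112.4): continuation = 1/1.04·[0.6333·0.0000 + 0.3667·0.0000] = 0.0000; exercise value = 0.0000 ≤ continuation, so V_ud = 0.0000
Node dd (S = 83.09): continuation = 1/1.04·[0.6333·0.0000 + 0.3667·0.0000] = 0.0000; exercise value = 0.0000 ≤ continuation, so V_dd = 0.0000
Node u (S = 132.2): continuation = 1/1.04·[0.6333·24.2985 + 0.3667·0.0000] = 14.7971; exercise value = 0.0000 ≤ continuation, so V_u = 14.7971
Node d (S = 97.75): continuation = 1/1.04·[0.6333·0.0000 + 0.3667·0.0000] = 0.0000; exercise value = 0.0000 ≤ continuation, so V_d = 0.0000
Node 0 (S = 115): continuation = 1/1.04·[0.6333·14.7971 + 0.3667·0.0000] = 9.0111; exercise value = 0.0000 ≤ continuation, so V_0 = 9.0111

$9.01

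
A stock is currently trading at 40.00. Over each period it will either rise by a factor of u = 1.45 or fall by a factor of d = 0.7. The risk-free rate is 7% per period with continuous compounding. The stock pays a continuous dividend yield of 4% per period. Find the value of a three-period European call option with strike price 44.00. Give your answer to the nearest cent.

Per-period risk-free factor R = e^0.07 = 1.0725; dividend-adjusted growth = e^(0.07−0.04) = 1.0305.
Risk-neutral probability p = (1.0305 − 0.7)/(1.45 − 0.7) = 0.3305/0.7500 = 0.4406
Terminal stock prices: S_uuu = 121.9, S_uud = 58.87, S_udd = 28.42, S_ddd = 13.72
Terminal payoffs (S − K): max(77.94, 0) = 77.94, max(14.87, 0) = 14.87, max(-15.58, 0) = 0, max(-30.28, 0) = 0
Node uu (S = 84.1): V_uu = e^(−0.07)·[0.4406·77.9450 + 0.5594·14.8700] = 39.7771
Node ud (S = 40.6): V_ud = e^(−0.07)·[0.4406·14.8700 + 0.5594·0.0000] = 6.1089
Node dd (S = 19.6): V_dd = e^(−0.07)·[0.4406·0.0000 + 0.5594·0.0000] = 0.0000
Node u (S = 58): V_u = e^(−0.07)·[0.4406·39.7771 + 0.5594·6.1089] = 19.5274
Node d (S = 28): V_d = e^(−0.07)·[0.4406·6.1089 + 0.5594·0.0000] = 2.5096
Node 0 (S = 40): V_0 = e^(−0.07)·[0.4406·19.5274 + 0.5594·2.5096] = 9.3312

9.33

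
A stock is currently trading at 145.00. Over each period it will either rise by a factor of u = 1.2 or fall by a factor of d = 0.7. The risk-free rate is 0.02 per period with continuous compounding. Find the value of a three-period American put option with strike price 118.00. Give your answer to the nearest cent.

Risk-neutral probability p = (e^0.02 − 0.7)/(1.2 − 0.7) = 0.3202/0.5000 = 0.6404
Terminal stock prices: S_uuu = 250.6, S_uud = 146.2, S_udd = 85.26, S_ddd = 49.73
Terminal payoffs (K − S): max(-132.6, 0) = 0, max(-28.16, 0) = 0, max(32.74, 0) = 32.74, max(68.27, 0) = 68.27
Node uu (S = 208.8): continuation = e^(−0.02)·[0.6404·0.0000 + 0.3596·0.0000] = 0.0000; exercise value = 0.0000 ≤ continuation, so V_uu = 0.0000
Node ud (S = 121.8): continuation = e^(−0.02)·[0.6404·0.0000 + 0.3596·32.7400] = 11.5401; exercise value = 0.0000 ≤ continuation, so V_ud = 11.5401
Node dd (S = 71.05): continuation = e^(−0.02)·[0.6404·32.7400 + 0.3596·68.2650] = 44.6134; exercise value = 46.9500 > continuation, so V_dd = 46.9500 (exercise)
Node u (S = 174): continuation = e^(−0.02)·[0.6404·0.0000 + 0.3596·11.5401] = 4.0676; exercise value = 0.0000 ≤ continuation, so V_u = 4.0676
Node d (S = 101.5): continuation = e^(−0.02)·[0.6404·11.5401 + 0.3596·46.9500] = 23.7928; exercise value = 16.5000 ≤ continuation, so V_d = 23.7928
Node 0 (S = 145): continuation = e^(−0.02)·[0.6404·4.0676 + 0.3596·23.7928] = 10.9397; exercise value = 0.0000 ≤ continuation, so V_0 = 10.9397

10.94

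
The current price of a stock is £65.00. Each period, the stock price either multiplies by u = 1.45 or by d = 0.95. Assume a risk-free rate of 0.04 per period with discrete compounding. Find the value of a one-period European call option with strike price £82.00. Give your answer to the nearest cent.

Risk-neutral probability p = (1 + 0.04 − 0.95)/(1.45 − 0.95) = 0.0900/0.5000 = 0.1800
Terminal stock prices: S_u = 94.25, S_d = 61.75
Terminal payoffs (S − K): max(12.25, 0) = 12.25, max(-20.25, 0) = 0
Node 0 (S = 65): V_0 = 1/1.04·[0.1800·12.2500 + 0.8200·0.0000] = 2.1202

£2.12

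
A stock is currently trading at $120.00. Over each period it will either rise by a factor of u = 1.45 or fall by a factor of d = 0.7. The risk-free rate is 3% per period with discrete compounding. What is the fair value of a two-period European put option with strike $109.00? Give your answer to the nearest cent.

Risk-neutral probability p = (1 + 0.03 − 0.7)/(1.45 − 0.7) = 0.3300/0.7500 = 0.4400
Terminal stock prices: S_uu = 252.3, S_ud = 121.8, S_dd = 58.8
Terminal payoffs (K − S): max(-143.3, 0) = 0, max(-12.8, 0) = 0, max(50.2, 0) = 50.2
Node u (S = 174): V_u = 1/1.03·[0.4400·0.0000 + 0.5600·0.0000] = 0.0000
Node d (S = 84): V_d = 1/1.03·[0.4400·0.0000 + 0.5600·50.2000] = 27.2932
Node 0 (S = 120): V_0 = 1/1.03·[0.4400·0.0000 + 0.5600·27.2932] = 14.8390

$14.84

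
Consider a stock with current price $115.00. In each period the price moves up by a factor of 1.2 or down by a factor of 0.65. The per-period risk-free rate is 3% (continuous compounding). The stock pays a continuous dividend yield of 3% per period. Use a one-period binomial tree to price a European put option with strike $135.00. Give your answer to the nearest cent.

$21.26

Per-period risk-free factor R = e^0.03 = 1.0305; dividend-adjusted growth = e^(0.03−0.03) = 1.0000.
Risk-neutral probability p = (1.0000 − 0.65)/(1.2 − 0.65) = 0.3500/0.5500 = 0.6364
Terminal stock prices: S_u = 138, S_d = 74.75
Terminal payoffs (K − S): max(-3, 0) = 0, max(60.25, 0) = 60.25
Node 0 (S = 115): V_0 = e^(−0.03)·[0.6364·0.0000 + 0.3636·60.2500] = 21.2616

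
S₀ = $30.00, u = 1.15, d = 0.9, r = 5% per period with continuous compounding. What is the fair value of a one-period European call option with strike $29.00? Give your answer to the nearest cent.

$3.17

Risk-neutral probability p = (e^0.05 − 0.9)/(1.15 − 0.9) = 0.1513/0.2500 = 0.6051
Terminal stock prices: S_u = 34.5, S_d = 27
Terminal payoffs (S − K): max(5.5, 0) = 5.5, max(-2, 0) = 0
Node 0 (S = 30): V_0 = e^(−0.05)·[0.6051·5.5000 + 0.3949·0.0000] = 3.1657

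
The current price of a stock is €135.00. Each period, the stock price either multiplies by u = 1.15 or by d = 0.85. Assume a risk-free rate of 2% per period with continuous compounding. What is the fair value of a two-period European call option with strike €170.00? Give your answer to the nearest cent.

€2.64

Risk-neutral probability p = (e^0.02 − 0.85)/(1.15 − 0.85) = 0.1702/0.3000 = 0.5673
Terminal stock prices: S_uu = 178.5, S_ud = 132, S_dd = 97.54
Terminal payoffs (S − K): max(8.537, 0) = 8.537, max(-38.04, 0) = 0, max(-72.46, 0) = 0
Node u (S = 155.2): V_u = e^(−0.02)·[0.5673·8.5375 + 0.4327·0.0000] = 4.7477
Node d (S = 114.8): V_d = e^(−0.02)·[0.5673·0.0000 + 0.4327·0.0000] = 0.0000
Node 0 (S = 135): V_0 = e^(−0.02)·[0.5673·4.7477 + 0.4327·0.0000] = 2.6402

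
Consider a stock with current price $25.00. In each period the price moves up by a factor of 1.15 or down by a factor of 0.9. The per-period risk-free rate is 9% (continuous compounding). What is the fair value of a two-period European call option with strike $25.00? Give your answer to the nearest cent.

Risk-neutral probability p = (e^0.09 − 0.9)/(1.15 − 0.9) = 0.1942/0.2500 = 0.7767
Terminal stock prices: S_uu = 33.06, S_ud = 25.87, S_dd = 20.25
Terminal payoffs (S − K): max(8.062, 0) = 8.062, max(0.875, 0) = 0.875, max(-4.75, 0) = 0
Node u (S = 28.75): V_u = e^(−0.09)·[0.7767·8.0625 + 0.2233·0.8750] = 5.9017
Node d (S = 22.5): V_d = e^(−0.09)·[0.7767·0.8750 + 0.2233·0.0000] = 0.6211
Node 0 (S = 25): V_0 = e^(−0.09)·[0.7767·5.9017 + 0.2233·0.6211] = 4.3161

$4.32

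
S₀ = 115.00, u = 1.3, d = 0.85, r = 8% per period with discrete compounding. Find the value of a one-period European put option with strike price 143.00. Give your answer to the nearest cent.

Risk-neutral probability p = (1 + 0.08 − 0.85)/(1.3 − 0.85) = 0.2300/0.4500 = 0.5111
Terminal stock prices: S_u = 149.5, S_d = 97.75
Terminal payoffs (K − S): max(-6.5, 0) = 0, max(45.25, 0) = 45.25
Node 0 (S = 115): V_0 = 1/1.08·[0.5111·0.0000 + 0.4889·45.2500] = 20.4835

20.48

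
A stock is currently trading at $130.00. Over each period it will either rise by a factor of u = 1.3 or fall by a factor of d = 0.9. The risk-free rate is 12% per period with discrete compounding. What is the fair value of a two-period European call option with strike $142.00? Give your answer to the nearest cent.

$22.72

Risk-neutral probability p = (1 + 0.12 − 0.9)/(1.3 − 0.9) = 0.2200/0.4000 = 0.5500
Terminal stock prices: S_uu = 219.7, S_ud = 152.1, S_dd = 105.3
Terminal payoffs (S − K): max(77.7, 0) = 77.7, max(10.1, 0) = 10.1, max(-36.7, 0) = 0
Node u (S = 169): V_u = 1/1.12·[0.5500·77.7000 + 0.4500·10.1000] = 42.2143
Node d (S = 117): V_d = 1/1.12·[0.5500·10.1000 + 0.4500·0.0000] = 4.9598
Node 0 (S = 130): V_0 = 1/1.12·[0.5500·42.2143 + 0.4500·4.9598] = 22.7230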